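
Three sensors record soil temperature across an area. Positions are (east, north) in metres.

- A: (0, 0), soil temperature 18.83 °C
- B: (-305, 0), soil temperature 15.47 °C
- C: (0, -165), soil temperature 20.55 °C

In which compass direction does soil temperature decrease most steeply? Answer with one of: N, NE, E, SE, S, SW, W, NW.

∂T/∂x = (15.47 − 18.83) / (-305 − 0) = +0.01102
∂T/∂y = (20.55 − 18.83) / (-165 − 0) = -0.01042
Steepest decrease is along −∇f = (-0.01102 E, +0.01042 N) → northwest.

NW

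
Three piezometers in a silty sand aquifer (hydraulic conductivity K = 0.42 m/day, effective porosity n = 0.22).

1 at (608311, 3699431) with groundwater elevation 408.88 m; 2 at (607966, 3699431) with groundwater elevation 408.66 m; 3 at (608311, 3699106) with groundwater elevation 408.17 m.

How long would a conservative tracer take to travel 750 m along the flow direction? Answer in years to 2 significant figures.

∂h/∂x = (408.66 − 408.88) / (607966 − 608311) = +0.0006377
∂h/∂y = (408.17 − 408.88) / (3699106 − 3699431) = +0.002185
|∇h| = √(0.0006377² + 0.002185²) = 0.002276
Seepage velocity v = K·i/n = 0.42 × 0.002276 / 0.22 = 0.004345 m/day.
t = 750 / 0.004345 = 1.726e+05 days = 473 years.

470 years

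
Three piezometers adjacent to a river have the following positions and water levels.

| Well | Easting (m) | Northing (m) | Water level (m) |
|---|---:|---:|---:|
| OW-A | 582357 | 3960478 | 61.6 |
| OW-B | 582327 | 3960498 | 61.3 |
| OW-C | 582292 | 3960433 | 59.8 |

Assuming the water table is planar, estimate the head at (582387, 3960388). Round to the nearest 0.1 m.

61.0 m

Three-point gradient (reference OW-A): Δ to OW-B = (-30, 20, -0.3), Δ to OW-C = (-65, -45, -1.8).
∂h/∂x = +0.01868, ∂h/∂y = +0.01302 (det = 2650).
h(582387, 3960388) = 61.6 + (+0.01868)·(30) + (+0.01302)·(-90) = 61.6 +0.560 -1.172 = 60.989 m.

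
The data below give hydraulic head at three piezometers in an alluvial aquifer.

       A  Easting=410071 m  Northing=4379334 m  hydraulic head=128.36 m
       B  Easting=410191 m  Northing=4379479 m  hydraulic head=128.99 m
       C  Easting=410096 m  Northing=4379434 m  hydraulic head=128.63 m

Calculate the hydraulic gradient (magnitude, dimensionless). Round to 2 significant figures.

0.0035

Differences from A: to B (Δx, Δy, Δh) = (120, 145, +0.63); to C = (25, 100, +0.27).
Determinant of the coordinate differences = 120·100 − 25·145 = 8375.
∂h/∂x = [(+0.63)·100 − (+0.27)·145] / 8375 = +0.002848
∂h/∂y = [120·(+0.27) − 25·(+0.63)] / 8375 = +0.001988
|∇h| = √(0.002848² + 0.001988²) = 0.003473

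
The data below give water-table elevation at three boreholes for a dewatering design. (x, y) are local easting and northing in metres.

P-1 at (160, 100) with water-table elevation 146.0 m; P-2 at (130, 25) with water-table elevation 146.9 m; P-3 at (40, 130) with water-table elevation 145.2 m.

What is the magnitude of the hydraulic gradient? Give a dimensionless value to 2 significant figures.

0.014

With h = a·x + b·y + c and P-1 as origin, the differences give:
  (-30)·a + (-75)·b = +0.9
  (-120)·a + 30·b = -0.8
Eliminate b (×30 and ×(-75), subtract): -9900·a = -33.00 → a = ∂h/∂x = +0.003333
Back-substitute: b = ∂h/∂y = -0.01333.
|∇h| = √(0.003333² + -0.01333²) = 0.01374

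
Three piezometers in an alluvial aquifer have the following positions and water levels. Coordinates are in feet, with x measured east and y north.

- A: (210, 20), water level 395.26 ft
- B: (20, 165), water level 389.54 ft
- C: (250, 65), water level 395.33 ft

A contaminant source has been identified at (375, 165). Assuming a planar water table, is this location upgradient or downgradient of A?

upgradient

With h = a·x + b·y + c and A as origin, the differences give:
  (-190)·a + 145·b = -5.72
  40·a + 45·b = +0.07
Eliminate b (×45 and ×145, subtract): -14350·a = -267.550 → a = ∂h/∂x = +0.01864
Back-substitute: b = ∂h/∂y = -0.01502.
Head at (375, 165) = 395.26 + (+0.01864)·(165) + (-0.01502)·(145) = 396.16 ft.
That is higher than the 395.26 ft at A, so the point is upgradient.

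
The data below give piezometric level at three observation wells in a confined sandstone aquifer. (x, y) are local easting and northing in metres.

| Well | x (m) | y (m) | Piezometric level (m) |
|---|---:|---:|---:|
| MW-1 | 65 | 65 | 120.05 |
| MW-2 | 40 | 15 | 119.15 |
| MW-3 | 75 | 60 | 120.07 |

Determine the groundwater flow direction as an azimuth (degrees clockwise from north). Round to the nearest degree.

213°

With h = a·x + b·y + c and MW-1 as origin, the differences give:
  (-25)·a + (-50)·b = -0.90
  10·a + (-5)·b = +0.02
Eliminate b (×(-5) and ×(-50), subtract): 625·a = 5.500 → a = ∂h/∂x = +0.008800
Back-substitute: b = ∂h/∂y = +0.01360.
Flow direction (−∇h) has components (-0.008800 E, -0.01360 N).
Azimuth = atan2(E, N) = atan2(-0.008800, -0.01360) = 212.9° ≈ 213°.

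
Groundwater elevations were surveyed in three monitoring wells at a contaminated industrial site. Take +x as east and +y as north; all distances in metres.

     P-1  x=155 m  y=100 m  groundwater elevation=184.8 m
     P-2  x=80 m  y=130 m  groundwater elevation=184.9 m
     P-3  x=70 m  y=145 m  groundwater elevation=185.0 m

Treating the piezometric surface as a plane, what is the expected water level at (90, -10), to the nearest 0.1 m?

Differences from P-1: to P-2 (Δx, Δy, Δh) = (-75, 30, +0.1); to P-3 = (-85, 45, +0.2).
Solve a·Δx + b·Δy = Δh: det = (-75)·45 − (-85)·30 = -825.
∂h/∂x = [(+0.1)·45 − (+0.2)·30] / -825 = +0.001818
∂h/∂y = [(-75)·(+0.2) − (-85)·(+0.1)] / -825 = +0.007879
h(90, -10) = 184.8 + (+0.001818)·(-65) + (+0.007879)·(-110) = 184.8 -0.118 -0.867 = 183.815 m.

183.8 m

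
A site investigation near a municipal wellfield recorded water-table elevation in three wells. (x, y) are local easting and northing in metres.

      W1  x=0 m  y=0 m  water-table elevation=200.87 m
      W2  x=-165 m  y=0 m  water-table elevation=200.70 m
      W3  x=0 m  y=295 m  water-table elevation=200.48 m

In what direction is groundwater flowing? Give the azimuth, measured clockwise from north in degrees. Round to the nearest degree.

322°

∂h/∂x = (200.70 − 200.87) / (-165 − 0) = +0.001030
∂h/∂y = (200.48 − 200.87) / (295 − 0) = -0.001322
Flow direction (−∇h) has components (-0.001030 E, +0.001322 N).
Azimuth = atan2(E, N) = atan2(-0.001030, +0.001322) = 322.1° ≈ 322°.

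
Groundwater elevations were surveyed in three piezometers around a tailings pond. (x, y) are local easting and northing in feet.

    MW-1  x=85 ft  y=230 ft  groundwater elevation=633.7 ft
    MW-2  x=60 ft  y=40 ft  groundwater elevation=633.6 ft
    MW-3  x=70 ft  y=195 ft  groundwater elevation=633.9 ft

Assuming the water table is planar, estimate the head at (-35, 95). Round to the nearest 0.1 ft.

Differences from MW-1: to MW-2 (Δx, Δy, Δh) = (-25, -190, -0.1); to MW-3 = (-15, -35, +0.2).
Solve a·Δx + b·Δy = Δh: det = (-25)·(-35) − (-15)·(-190) = -1975.
∂h/∂x = [(-0.1)·(-35) − (+0.2)·(-190)] / -1975 = -0.02101
∂h/∂y = [(-25)·(+0.2) − (-15)·(-0.1)] / -1975 = +0.003291
h(-35, 95) = 633.7 + (-0.02101)·(-120) + (+0.003291)·(-135) = 633.7 +2.522 -0.444 = 635.777 ft.

635.8 ft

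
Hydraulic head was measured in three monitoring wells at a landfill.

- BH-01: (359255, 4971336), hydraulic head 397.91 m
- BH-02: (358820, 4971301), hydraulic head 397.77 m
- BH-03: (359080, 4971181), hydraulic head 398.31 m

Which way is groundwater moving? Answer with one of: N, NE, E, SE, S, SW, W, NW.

N

Three-point gradient (reference BH-01): Δ to BH-02 = (-435, -35, -0.14), Δ to BH-03 = (-175, -155, +0.40).
∂h/∂x = +0.0005824, ∂h/∂y = -0.003238 (det = 61300).
Flow = −∇h = (-0.0005824 east, +0.003238 north), which points north.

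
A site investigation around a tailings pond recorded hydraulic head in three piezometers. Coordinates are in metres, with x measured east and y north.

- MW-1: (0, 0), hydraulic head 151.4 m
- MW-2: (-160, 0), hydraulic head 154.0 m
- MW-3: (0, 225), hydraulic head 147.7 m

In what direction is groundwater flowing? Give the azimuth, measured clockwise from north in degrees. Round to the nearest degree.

∂h/∂x = (154.0 − 151.4) / (-160 − 0) = -0.01625
∂h/∂y = (147.7 − 151.4) / (225 − 0) = -0.01644
Flow direction (−∇h) has components (+0.01625 E, +0.01644 N).
Azimuth = atan2(E, N) = atan2(+0.01625, +0.01644) = 44.7° ≈ 045°.

045°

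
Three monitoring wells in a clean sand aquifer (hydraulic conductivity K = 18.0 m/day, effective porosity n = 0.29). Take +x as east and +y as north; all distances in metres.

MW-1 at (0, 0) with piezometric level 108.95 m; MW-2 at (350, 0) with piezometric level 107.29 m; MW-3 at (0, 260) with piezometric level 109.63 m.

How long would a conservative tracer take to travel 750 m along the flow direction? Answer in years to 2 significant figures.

∂h/∂x = (107.29 − 108.95) / (350 − 0) = -0.004743
∂h/∂y = (109.63 − 108.95) / (260 − 0) = +0.002615
|∇h| = √(-0.004743² + 0.002615²) = 0.005416
Seepage velocity v = K·i/n = 18.0 × 0.005416 / 0.29 = 0.3362 m/day.
t = 750 / 0.3362 = 2231 days = 6.11 years.

6.1 years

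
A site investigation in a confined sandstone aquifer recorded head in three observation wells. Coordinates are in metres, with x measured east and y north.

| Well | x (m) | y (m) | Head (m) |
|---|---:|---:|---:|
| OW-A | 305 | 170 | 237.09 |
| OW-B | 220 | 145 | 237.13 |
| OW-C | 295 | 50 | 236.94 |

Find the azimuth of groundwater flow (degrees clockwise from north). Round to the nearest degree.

With h = a·x + b·y + c and OW-A as origin, the differences give:
  (-85)·a + (-25)·b = +0.04
  (-10)·a + (-120)·b = -0.15
Eliminate b (×(-120) and ×(-25), subtract): 9950·a = -8.550 → a = ∂h/∂x = -0.0008593
Back-substitute: b = ∂h/∂y = +0.001322.
Flow direction (−∇h) has components (+0.0008593 E, -0.001322 N).
Azimuth = atan2(E, N) = atan2(+0.0008593, -0.001322) = 147.0° ≈ 147°.

147°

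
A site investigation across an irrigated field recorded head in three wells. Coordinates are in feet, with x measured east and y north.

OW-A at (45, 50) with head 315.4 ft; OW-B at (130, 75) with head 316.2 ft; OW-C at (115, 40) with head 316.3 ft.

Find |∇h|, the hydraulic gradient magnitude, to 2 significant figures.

Three-point gradient (reference OW-A): Δ to OW-B = (85, 25, +0.8), Δ to OW-C = (70, -10, +0.9).
∂h/∂x = +0.01173, ∂h/∂y = -0.007885 (det = -2600).
|∇h| = √(0.01173² + -0.007885²) = 0.01413

0.014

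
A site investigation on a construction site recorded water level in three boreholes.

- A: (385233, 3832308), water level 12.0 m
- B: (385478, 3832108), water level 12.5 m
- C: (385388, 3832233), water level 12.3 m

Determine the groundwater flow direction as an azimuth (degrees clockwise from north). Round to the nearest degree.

Taking A as reference: B−A = (245, -200, +0.5); C−A = (155, -75, +0.3).
Determinant of the coordinate differences = 245·(-75) − 155·(-200) = 12625.
∂h/∂x = [(+0.5)·(-75) − (+0.3)·(-200)] / 12625 = +0.001782
∂h/∂y = [245·(+0.3) − 155·(+0.5)] / 12625 = -0.0003168
Flow direction (−∇h) has components (-0.001782 E, +0.0003168 N).
Azimuth = atan2(E, N) = atan2(-0.001782, +0.0003168) = 280.1° ≈ 280°.

280°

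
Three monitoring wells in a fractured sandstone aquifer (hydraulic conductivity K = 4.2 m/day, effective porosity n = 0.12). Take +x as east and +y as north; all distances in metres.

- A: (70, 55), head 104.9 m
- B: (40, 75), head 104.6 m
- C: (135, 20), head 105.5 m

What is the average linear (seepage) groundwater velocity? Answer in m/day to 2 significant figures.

0.30 m/day

Differences from A: to B (Δx, Δy, Δh) = (-30, 20, -0.3); to C = (65, -35, +0.6).
Determinant of the coordinate differences = (-30)·(-35) − 65·20 = -250.
∂h/∂x = [(-0.3)·(-35) − (+0.6)·20] / -250 = +0.006000
∂h/∂y = [(-30)·(+0.6) − 65·(-0.3)] / -250 = -0.006000
|∇h| = √(0.006000² + -0.006000²) = 0.008485
Seepage velocity v = K·i/n = 4.2 × 0.008485 / 0.12 = 0.297 m/day.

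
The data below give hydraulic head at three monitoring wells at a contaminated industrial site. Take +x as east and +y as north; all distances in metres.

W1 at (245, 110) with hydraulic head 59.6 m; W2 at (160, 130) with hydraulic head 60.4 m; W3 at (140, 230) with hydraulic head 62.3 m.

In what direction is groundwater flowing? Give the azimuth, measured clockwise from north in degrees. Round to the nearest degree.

Differences from W1: to W2 (Δx, Δy, Δh) = (-85, 20, +0.8); to W3 = (-105, 120, +2.7).
Determinant of the coordinate differences = (-85)·120 − (-105)·20 = -8100.
∂h/∂x = [(+0.8)·120 − (+2.7)·20] / -8100 = -0.005185
∂h/∂y = [(-85)·(+2.7) − (-105)·(+0.8)] / -8100 = +0.01796
Flow direction (−∇h) has components (+0.005185 E, -0.01796 N).
Azimuth = atan2(E, N) = atan2(+0.005185, -0.01796) = 163.9° ≈ 164°.

164°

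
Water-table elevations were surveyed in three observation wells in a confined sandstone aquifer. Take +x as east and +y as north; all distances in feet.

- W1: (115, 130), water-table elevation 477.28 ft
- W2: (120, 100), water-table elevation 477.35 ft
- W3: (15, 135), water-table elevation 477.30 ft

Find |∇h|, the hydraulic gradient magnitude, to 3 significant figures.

Differences from W1: to W2 (Δx, Δy, Δh) = (5, -30, +0.07); to W3 = (-100, 5, +0.02).
Determinant of the coordinate differences = 5·5 − (-100)·(-30) = -2975.
∂h/∂x = [(+0.07)·5 − (+0.02)·(-30)] / -2975 = -0.0003193
∂h/∂y = [5·(+0.02) − (-100)·(+0.07)] / -2975 = -0.002387
|∇h| = √(-0.0003193² + -0.002387²) = 0.002408

0.00241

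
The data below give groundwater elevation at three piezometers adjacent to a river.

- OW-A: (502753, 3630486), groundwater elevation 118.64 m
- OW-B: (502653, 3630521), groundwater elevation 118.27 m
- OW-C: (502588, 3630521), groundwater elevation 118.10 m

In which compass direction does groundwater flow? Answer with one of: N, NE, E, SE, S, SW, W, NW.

Taking OW-A as reference: OW-B−OW-A = (-100, 35, -0.37); OW-C−OW-A = (-165, 35, -0.54).
Solve a·Δx + b·Δy = Δh: det = (-100)·35 − (-165)·35 = 2275.
∂h/∂x = [(-0.37)·35 − (-0.54)·35] / 2275 = +0.002615
∂h/∂y = [(-100)·(-0.54) − (-165)·(-0.37)] / 2275 = -0.003099
Flow = −∇h = (-0.002615 east, +0.003099 north), which points northwest.

NW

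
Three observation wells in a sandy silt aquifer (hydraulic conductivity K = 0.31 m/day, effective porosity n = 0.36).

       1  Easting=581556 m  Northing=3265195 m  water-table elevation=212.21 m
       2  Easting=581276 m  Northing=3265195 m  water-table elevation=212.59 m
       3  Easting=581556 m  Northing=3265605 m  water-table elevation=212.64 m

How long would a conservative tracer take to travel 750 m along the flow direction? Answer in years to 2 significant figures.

1400 years

∂h/∂x = (212.59 − 212.21) / (581276 − 581556) = -0.001357
∂h/∂y = (212.64 − 212.21) / (3265605 − 3265195) = +0.001049
|∇h| = √(-0.001357² + 0.001049²) = 0.001715
Seepage velocity v = K·i/n = 0.31 × 0.001715 / 0.36 = 0.001477 m/day.
t = 750 / 0.001477 = 5.078e+05 days = 1.39e+03 years.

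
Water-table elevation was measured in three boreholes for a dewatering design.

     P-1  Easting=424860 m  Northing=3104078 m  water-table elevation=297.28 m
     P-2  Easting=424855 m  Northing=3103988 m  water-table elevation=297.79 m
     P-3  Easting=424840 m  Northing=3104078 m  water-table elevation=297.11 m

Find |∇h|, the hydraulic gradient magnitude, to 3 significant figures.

With h = a·x + b·y + c and P-1 as origin, the differences give:
  (-5)·a + (-90)·b = +0.51
  (-20)·a + 0·b = -0.17
Eliminate b (×0 and ×(-90), subtract): -1800·a = -15.300 → a = ∂h/∂x = +0.008500
Back-substitute: b = ∂h/∂y = -0.006139.
|∇h| = √(0.008500² + -0.006139²) = 0.01049

0.0105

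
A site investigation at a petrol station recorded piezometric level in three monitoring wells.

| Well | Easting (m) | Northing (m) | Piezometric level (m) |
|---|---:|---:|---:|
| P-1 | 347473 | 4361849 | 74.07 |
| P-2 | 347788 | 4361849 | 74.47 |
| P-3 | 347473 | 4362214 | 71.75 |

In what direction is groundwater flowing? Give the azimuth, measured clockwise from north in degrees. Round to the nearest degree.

∂h/∂x = (74.47 − 74.07) / (347788 − 347473) = +0.001270
∂h/∂y = (71.75 − 74.07) / (4362214 − 4361849) = -0.006356
Flow direction (−∇h) has components (-0.001270 E, +0.006356 N).
Azimuth = atan2(E, N) = atan2(-0.001270, +0.006356) = 348.7° ≈ 349°.

349°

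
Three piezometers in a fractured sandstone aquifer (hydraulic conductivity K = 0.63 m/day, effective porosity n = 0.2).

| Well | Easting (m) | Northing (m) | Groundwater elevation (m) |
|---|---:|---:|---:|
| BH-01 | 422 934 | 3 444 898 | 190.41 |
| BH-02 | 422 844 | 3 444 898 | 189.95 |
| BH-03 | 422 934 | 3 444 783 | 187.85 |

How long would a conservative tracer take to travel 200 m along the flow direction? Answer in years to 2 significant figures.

∂h/∂x = (189.95 − 190.41) / (422844 − 422934) = +0.005111
∂h/∂y = (187.85 − 190.41) / (3444783 − 3444898) = +0.02226
|∇h| = √(0.005111² + 0.02226²) = 0.02284
Seepage velocity v = K·i/n = 0.63 × 0.02284 / 0.2 = 0.07195 m/day.
t = 200 / 0.07195 = 2780 days = 7.61 years.

7.6 years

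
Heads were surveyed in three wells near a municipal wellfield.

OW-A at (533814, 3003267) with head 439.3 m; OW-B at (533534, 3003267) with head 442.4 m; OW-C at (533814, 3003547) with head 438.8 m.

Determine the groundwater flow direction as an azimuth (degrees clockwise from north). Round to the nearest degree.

∂h/∂x = (442.4 − 439.3) / (533534 − 533814) = -0.01107
∂h/∂y = (438.8 − 439.3) / (3003547 − 3003267) = -0.001786
Flow direction (−∇h) has components (+0.01107 E, +0.001786 N).
Azimuth = atan2(E, N) = atan2(+0.01107, +0.001786) = 80.8° ≈ 081°.

081°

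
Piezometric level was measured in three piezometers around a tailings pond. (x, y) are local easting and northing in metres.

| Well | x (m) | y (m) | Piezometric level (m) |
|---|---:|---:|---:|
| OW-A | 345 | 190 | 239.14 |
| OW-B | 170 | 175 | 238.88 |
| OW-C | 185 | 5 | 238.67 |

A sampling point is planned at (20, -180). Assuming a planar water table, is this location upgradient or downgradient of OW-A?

Taking OW-A as reference: OW-B−OW-A = (-175, -15, -0.26); OW-C−OW-A = (-160, -185, -0.47).
Determinant of the coordinate differences = (-175)·(-185) − (-160)·(-15) = 29975.
∂h/∂x = [(-0.26)·(-185) − (-0.47)·(-15)] / 29975 = +0.001369
∂h/∂y = [(-175)·(-0.47) − (-160)·(-0.26)] / 29975 = +0.001356
Head at (20, -180) = 239.14 + (+0.001369)·(-325) + (+0.001356)·(-370) = 238.19 m.
That is lower than the 239.14 m at OW-A, so the point is downgradient.

downgradient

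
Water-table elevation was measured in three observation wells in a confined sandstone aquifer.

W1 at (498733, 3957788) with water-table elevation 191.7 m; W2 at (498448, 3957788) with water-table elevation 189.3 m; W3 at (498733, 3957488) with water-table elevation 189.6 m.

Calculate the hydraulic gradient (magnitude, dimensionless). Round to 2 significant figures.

∂h/∂x = (189.3 − 191.7) / (498448 − 498733) = +0.008421
∂h/∂y = (189.6 − 191.7) / (3957488 − 3957788) = +0.007000
|∇h| = √(0.008421² + 0.007000²) = 0.01095

0.011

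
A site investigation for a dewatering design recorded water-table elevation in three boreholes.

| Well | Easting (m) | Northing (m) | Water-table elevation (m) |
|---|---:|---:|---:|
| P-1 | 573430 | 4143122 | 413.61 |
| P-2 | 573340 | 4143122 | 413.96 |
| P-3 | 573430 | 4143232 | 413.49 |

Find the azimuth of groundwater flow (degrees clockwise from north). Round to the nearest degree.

074°

∂h/∂x = (413.96 − 413.61) / (573340 − 573430) = -0.003889
∂h/∂y = (413.49 − 413.61) / (4143232 − 4143122) = -0.001091
Flow direction (−∇h) has components (+0.003889 E, +0.001091 N).
Azimuth = atan2(E, N) = atan2(+0.003889, +0.001091) = 74.3° ≈ 074°.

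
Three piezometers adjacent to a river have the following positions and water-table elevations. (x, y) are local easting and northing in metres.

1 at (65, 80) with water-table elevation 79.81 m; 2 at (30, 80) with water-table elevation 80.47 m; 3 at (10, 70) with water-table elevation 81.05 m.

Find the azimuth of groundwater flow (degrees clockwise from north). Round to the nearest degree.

043°

With h = a·x + b·y + c and 1 as origin, the differences give:
  (-35)·a + 0·b = +0.66
  (-55)·a + (-10)·b = +1.24
Eliminate b (×(-10) and ×0, subtract): 350·a = -6.600 → a = ∂h/∂x = -0.01886
Back-substitute: b = ∂h/∂y = -0.02029.
Flow direction (−∇h) has components (+0.01886 E, +0.02029 N).
Azimuth = atan2(E, N) = atan2(+0.01886, +0.02029) = 42.9° ≈ 043°.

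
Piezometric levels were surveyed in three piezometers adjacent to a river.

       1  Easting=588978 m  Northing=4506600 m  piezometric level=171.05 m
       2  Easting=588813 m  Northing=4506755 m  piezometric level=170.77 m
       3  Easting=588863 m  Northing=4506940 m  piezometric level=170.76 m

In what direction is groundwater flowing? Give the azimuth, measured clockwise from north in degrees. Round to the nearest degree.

287°

With h = a·x + b·y + c and 1 as origin, the differences give:
  (-165)·a + 155·b = -0.28
  (-115)·a + 340·b = -0.29
Eliminate b (×340 and ×155, subtract): -38275·a = -50.250 → a = ∂h/∂x = +0.001313
Back-substitute: b = ∂h/∂y = -0.0004089.
Flow direction (−∇h) has components (-0.001313 E, +0.0004089 N).
Azimuth = atan2(E, N) = atan2(-0.001313, +0.0004089) = 287.3° ≈ 287°.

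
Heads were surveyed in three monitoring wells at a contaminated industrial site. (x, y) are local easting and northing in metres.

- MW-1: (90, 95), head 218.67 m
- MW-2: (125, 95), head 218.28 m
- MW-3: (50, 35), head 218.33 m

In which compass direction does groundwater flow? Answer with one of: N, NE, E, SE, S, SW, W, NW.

With h = a·x + b·y + c and MW-1 as origin, the differences give:
  35·a + 0·b = -0.39
  (-40)·a + (-60)·b = -0.34
Eliminate b (×(-60) and ×0, subtract): -2100·a = 23.400 → a = ∂h/∂x = -0.01114
Back-substitute: b = ∂h/∂y = +0.01310.
Flow = −∇h = (+0.01114 east, -0.01310 north), which points southeast.

SE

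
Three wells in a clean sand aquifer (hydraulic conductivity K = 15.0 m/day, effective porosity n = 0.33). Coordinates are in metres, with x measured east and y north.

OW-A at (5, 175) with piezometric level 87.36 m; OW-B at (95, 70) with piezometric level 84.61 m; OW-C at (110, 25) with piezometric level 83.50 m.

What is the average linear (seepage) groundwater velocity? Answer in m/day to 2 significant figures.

Differences from OW-A: to OW-B (Δx, Δy, Δh) = (90, -105, -2.75); to OW-C = (105, -150, -3.86).
Solve a·Δx + b·Δy = Δh: det = 90·(-150) − 105·(-105) = -2475.
∂h/∂x = [(-2.75)·(-150) − (-3.86)·(-105)] / -2475 = -0.002909
∂h/∂y = [90·(-3.86) − 105·(-2.75)] / -2475 = +0.02370
|∇h| = √(-0.002909² + 0.02370²) = 0.02388
Seepage velocity v = K·i/n = 15.0 × 0.02388 / 0.33 = 1.085 m/day.

1.1 m/day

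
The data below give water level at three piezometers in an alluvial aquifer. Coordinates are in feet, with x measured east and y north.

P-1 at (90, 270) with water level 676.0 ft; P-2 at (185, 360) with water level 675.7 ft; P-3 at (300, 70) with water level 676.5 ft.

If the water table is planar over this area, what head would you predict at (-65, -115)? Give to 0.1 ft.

Three-point gradient (reference P-1): Δ to P-2 = (95, 90, -0.3), Δ to P-3 = (210, -200, +0.5).
∂h/∂x = -0.0003958, ∂h/∂y = -0.002916 (det = -37900).
h(-65, -115) = 676.0 + (-0.0003958)·(-155) + (-0.002916)·(-385) = 676.0 +0.061 +1.122 = 677.184 ft.

677.2 ft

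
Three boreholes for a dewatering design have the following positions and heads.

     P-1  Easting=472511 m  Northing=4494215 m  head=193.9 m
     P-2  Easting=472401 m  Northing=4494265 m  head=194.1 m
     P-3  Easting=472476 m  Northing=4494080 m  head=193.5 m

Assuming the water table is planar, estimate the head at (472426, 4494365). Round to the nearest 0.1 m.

194.4 m

Taking P-1 as reference: P-2−P-1 = (-110, 50, +0.2); P-3−P-1 = (-35, -135, -0.4).
Solve a·Δx + b·Δy = Δh: det = (-110)·(-135) − (-35)·50 = 16600.
∂h/∂x = [(+0.2)·(-135) − (-0.4)·50] / 16600 = -0.0004217
∂h/∂y = [(-110)·(-0.4) − (-35)·(+0.2)] / 16600 = +0.003072
h(472426, 4494365) = 193.9 + (-0.0004217)·(-85) + (+0.003072)·(150) = 193.9 +0.036 +0.461 = 194.397 m.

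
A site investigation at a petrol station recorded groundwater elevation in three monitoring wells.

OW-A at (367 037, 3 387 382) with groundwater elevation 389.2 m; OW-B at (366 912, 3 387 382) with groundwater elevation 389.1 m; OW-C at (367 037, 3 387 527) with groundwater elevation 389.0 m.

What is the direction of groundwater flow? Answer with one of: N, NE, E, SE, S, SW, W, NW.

∂h/∂x = (389.1 − 389.2) / (366912 − 367037) = +0.0008000
∂h/∂y = (389.0 − 389.2) / (3387527 − 3387382) = -0.001379
Flow = −∇h = (-0.0008000 east, +0.001379 north), which points northwest.

NW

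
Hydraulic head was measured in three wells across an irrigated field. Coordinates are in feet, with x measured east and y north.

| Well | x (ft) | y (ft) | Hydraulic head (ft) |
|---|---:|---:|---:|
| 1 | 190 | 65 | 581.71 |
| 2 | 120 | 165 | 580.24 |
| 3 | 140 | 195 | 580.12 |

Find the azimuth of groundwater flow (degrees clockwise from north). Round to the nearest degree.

320°

Differences from 1: to 2 (Δx, Δy, Δh) = (-70, 100, -1.47); to 3 = (-50, 130, -1.59).
Solve a·Δx + b·Δy = Δh: det = (-70)·130 − (-50)·100 = -4100.
∂h/∂x = [(-1.47)·130 − (-1.59)·100] / -4100 = +0.007829
∂h/∂y = [(-70)·(-1.59) − (-50)·(-1.47)] / -4100 = -0.009220
Flow direction (−∇h) has components (-0.007829 E, +0.009220 N).
Azimuth = atan2(E, N) = atan2(-0.007829, +0.009220) = 319.7° ≈ 320°.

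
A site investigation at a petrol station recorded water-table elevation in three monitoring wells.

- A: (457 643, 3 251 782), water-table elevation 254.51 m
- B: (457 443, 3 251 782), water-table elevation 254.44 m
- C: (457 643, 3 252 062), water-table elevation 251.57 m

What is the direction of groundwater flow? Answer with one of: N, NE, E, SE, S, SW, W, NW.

N

∂h/∂x = (254.44 − 254.51) / (457443 − 457643) = +0.0003500
∂h/∂y = (251.57 − 254.51) / (3252062 − 3251782) = -0.01050
Flow = −∇h = (-0.0003500 east, +0.01050 north), which points north.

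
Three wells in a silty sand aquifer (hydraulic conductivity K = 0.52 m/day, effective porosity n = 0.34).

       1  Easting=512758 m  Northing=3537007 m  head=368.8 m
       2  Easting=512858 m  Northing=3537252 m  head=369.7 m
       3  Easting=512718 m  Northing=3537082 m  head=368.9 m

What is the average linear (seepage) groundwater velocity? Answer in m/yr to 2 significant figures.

2.0 m/yr

Differences from 1: to 2 (Δx, Δy, Δh) = (100, 245, +0.9); to 3 = (-40, 75, +0.1).
Solve a·Δx + b·Δy = Δh: det = 100·75 − (-40)·245 = 17300.
∂h/∂x = [(+0.9)·75 − (+0.1)·245] / 17300 = +0.002486
∂h/∂y = [100·(+0.1) − (-40)·(+0.9)] / 17300 = +0.002659
|∇h| = √(0.002486² + 0.002659²) = 0.00364
Seepage velocity v = K·i/n = 0.52 × 0.00364 / 0.34 = 0.005567 m/day = 2.033 m/yr.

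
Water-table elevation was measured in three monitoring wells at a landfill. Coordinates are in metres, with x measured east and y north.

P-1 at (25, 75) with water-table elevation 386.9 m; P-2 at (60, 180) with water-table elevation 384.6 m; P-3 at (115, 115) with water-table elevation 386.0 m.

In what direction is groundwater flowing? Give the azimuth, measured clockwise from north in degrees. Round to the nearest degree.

001°

Three-point gradient (reference P-1): Δ to P-2 = (35, 105, -2.3), Δ to P-3 = (90, 40, -0.9).
∂h/∂x = -0.0003106, ∂h/∂y = -0.02180 (det = -8050).
Flow direction (−∇h) has components (+0.0003106 E, +0.02180 N).
Azimuth = atan2(E, N) = atan2(+0.0003106, +0.02180) = 0.8° ≈ 001°.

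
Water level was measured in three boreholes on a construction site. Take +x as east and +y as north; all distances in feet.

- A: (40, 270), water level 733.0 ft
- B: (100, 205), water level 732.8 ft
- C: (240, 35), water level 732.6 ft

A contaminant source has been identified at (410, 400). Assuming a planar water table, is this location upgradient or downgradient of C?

downgradient

With h = a·x + b·y + c and A as origin, the differences give:
  60·a + (-65)·b = -0.2
  200·a + (-235)·b = -0.4
Eliminate b (×(-235) and ×(-65), subtract): -1100·a = 21.00 → a = ∂h/∂x = -0.01909
Back-substitute: b = ∂h/∂y = -0.01455.
Head at (410, 400) = 733.0 + (-0.01909)·(370) + (-0.01455)·(130) = 724.05 ft.
That is lower than the 732.6 ft at C, so the point is downgradient.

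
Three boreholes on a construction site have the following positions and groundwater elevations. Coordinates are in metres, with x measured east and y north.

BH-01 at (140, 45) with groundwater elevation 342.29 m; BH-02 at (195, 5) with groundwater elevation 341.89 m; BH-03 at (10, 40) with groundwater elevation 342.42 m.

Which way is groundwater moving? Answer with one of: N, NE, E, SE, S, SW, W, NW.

S

With h = a·x + b·y + c and BH-01 as origin, the differences give:
  55·a + (-40)·b = -0.40
  (-130)·a + (-5)·b = +0.13
Eliminate b (×(-5) and ×(-40), subtract): -5475·a = 7.200 → a = ∂h/∂x = -0.001315
Back-substitute: b = ∂h/∂y = +0.008192.
Flow = −∇h = (+0.001315 east, -0.008192 north), which points south.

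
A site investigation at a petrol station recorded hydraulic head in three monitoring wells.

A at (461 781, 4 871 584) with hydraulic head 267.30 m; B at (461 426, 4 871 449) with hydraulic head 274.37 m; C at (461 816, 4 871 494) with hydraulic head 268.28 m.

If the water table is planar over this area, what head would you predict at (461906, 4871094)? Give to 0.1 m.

273.5 m

With h = a·x + b·y + c and A as origin, the differences give:
  (-355)·a + (-135)·b = +7.07
  35·a + (-90)·b = +0.98
Eliminate b (×(-90) and ×(-135), subtract): 36675·a = -504.000 → a = ∂h/∂x = -0.01374
Back-substitute: b = ∂h/∂y = -0.01623.
h(461906, 4871094) = 267.30 + (-0.01374)·(125) + (-0.01623)·(-490) = 267.30 -1.718 +7.954 = 273.536 m.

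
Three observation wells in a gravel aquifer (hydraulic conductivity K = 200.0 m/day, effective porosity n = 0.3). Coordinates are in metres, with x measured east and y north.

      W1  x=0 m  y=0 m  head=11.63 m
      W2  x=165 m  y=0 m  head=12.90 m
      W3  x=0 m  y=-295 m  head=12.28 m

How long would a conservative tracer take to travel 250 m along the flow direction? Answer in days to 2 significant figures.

∂h/∂x = (12.90 − 11.63) / (165 − 0) = +0.007697
∂h/∂y = (12.28 − 11.63) / (-295 − 0) = -0.002203
|∇h| = √(0.007697² + -0.002203²) = 0.008006
Seepage velocity v = K·i/n = 200.0 × 0.008006 / 0.3 = 5.337 m/day.
t = 250 / 5.337 = 46.84 days.

47 days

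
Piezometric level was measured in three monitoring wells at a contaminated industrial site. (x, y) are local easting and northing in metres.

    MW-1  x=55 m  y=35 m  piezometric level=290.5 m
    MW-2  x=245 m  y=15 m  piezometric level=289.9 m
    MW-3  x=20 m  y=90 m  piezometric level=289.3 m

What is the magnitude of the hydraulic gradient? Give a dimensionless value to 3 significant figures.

Three-point gradient (reference MW-1): Δ to MW-2 = (190, -20, -0.6), Δ to MW-3 = (-35, 55, -1.2).
∂h/∂x = -0.005846, ∂h/∂y = -0.02554 (det = 9750).
|∇h| = √(-0.005846² + -0.02554²) = 0.0262

0.0262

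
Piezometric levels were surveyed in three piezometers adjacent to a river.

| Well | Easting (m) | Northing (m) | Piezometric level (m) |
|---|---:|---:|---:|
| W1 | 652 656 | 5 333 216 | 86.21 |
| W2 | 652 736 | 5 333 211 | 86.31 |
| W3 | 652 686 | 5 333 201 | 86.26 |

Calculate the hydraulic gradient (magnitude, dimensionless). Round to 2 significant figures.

Taking W1 as reference: W2−W1 = (80, -5, +0.10); W3−W1 = (30, -15, +0.05).
Solve a·Δx + b·Δy = Δh: det = 80·(-15) − 30·(-5) = -1050.
∂h/∂x = [(+0.10)·(-15) − (+0.05)·(-5)] / -1050 = +0.001190
∂h/∂y = [80·(+0.05) − 30·(+0.10)] / -1050 = -0.0009524
|∇h| = √(0.001190² + -0.0009524²) = 0.001524

0.0015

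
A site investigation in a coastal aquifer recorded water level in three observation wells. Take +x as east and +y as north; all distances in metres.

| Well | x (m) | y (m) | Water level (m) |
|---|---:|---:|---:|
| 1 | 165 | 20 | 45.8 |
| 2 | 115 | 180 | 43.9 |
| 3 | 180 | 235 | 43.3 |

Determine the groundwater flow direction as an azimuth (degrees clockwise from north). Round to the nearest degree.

Three-point gradient (reference 1): Δ to 2 = (-50, 160, -1.9), Δ to 3 = (15, 215, -2.5).
∂h/∂x = +0.0006464, ∂h/∂y = -0.01167 (det = -13150).
Flow direction (−∇h) has components (-0.0006464 E, +0.01167 N).
Azimuth = atan2(E, N) = atan2(-0.0006464, +0.01167) = 356.8° ≈ 357°.

357°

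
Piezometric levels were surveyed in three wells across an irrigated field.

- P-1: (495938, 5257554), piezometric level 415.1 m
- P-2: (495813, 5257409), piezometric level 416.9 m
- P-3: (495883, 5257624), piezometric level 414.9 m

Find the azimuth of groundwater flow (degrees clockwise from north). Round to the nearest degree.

Differences from P-1: to P-2 (Δx, Δy, Δh) = (-125, -145, +1.8); to P-3 = (-55, 70, -0.2).
Determinant of the coordinate differences = (-125)·70 − (-55)·(-145) = -16725.
∂h/∂x = [(+1.8)·70 − (-0.2)·(-145)] / -16725 = -0.005800
∂h/∂y = [(-125)·(-0.2) − (-55)·(+1.8)] / -16725 = -0.007414
Flow direction (−∇h) has components (+0.005800 E, +0.007414 N).
Azimuth = atan2(E, N) = atan2(+0.005800, +0.007414) = 38.0° ≈ 038°.

038°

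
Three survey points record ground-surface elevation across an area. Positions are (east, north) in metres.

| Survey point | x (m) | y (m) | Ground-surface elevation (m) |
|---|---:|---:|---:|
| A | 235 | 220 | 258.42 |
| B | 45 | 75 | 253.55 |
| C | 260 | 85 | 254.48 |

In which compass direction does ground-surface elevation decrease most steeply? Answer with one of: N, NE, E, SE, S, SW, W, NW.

S

Differences from A: to B (Δx, Δy, Δh) = (-190, -145, -4.87); to C = (25, -135, -3.94).
Determinant of the coordinate differences = (-190)·(-135) − 25·(-145) = 29275.
∂z/∂x = [(-4.87)·(-135) − (-3.94)·(-145)] / 29275 = +0.002943
∂z/∂y = [(-190)·(-3.94) − 25·(-4.87)] / 29275 = +0.02973
Steepest decrease is along −∇f = (-0.002943 E, -0.02973 N) → south.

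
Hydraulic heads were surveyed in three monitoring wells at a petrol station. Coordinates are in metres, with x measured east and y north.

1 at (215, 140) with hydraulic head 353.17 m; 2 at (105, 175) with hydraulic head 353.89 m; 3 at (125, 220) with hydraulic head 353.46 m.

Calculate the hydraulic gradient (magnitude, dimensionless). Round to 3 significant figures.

Three-point gradient (reference 1): Δ to 2 = (-110, 35, +0.72), Δ to 3 = (-90, 80, +0.29).
∂h/∂x = -0.008398, ∂h/∂y = -0.005823 (det = -5650).
|∇h| = √(-0.008398² + -0.005823²) = 0.01022

0.0102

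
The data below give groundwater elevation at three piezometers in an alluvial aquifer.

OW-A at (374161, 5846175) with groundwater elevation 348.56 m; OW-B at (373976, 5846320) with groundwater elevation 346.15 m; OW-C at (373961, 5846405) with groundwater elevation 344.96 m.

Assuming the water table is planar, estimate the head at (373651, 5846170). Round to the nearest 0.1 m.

With h = a·x + b·y + c and OW-A as origin, the differences give:
  (-185)·a + 145·b = -2.41
  (-200)·a + 230·b = -3.60
Eliminate b (×230 and ×145, subtract): -13550·a = -32.300 → a = ∂h/∂x = +0.002384
Back-substitute: b = ∂h/∂y = -0.01358.
h(373651, 5846170) = 348.56 + (+0.002384)·(-510) + (-0.01358)·(-5) = 348.56 -1.216 +0.068 = 347.412 m.

347.4 m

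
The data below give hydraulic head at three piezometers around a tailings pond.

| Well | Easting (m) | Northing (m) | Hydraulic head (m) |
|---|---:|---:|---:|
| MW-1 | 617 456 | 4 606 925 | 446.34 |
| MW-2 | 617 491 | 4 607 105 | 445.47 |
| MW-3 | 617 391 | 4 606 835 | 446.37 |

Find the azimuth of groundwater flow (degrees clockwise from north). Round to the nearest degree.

With h = a·x + b·y + c and MW-1 as origin, the differences give:
  35·a + 180·b = -0.87
  (-65)·a + (-90)·b = +0.03
Eliminate b (×(-90) and ×180, subtract): 8550·a = 72.900 → a = ∂h/∂x = +0.008526
Back-substitute: b = ∂h/∂y = -0.006491.
Flow direction (−∇h) has components (-0.008526 E, +0.006491 N).
Azimuth = atan2(E, N) = atan2(-0.008526, +0.006491) = 307.3° ≈ 307°.

307°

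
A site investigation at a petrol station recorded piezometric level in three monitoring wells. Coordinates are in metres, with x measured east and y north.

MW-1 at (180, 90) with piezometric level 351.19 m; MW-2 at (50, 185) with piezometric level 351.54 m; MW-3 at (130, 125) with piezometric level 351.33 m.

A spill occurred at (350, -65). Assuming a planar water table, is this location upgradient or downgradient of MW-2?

downgradient

Taking MW-1 as reference: MW-2−MW-1 = (-130, 95, +0.35); MW-3−MW-1 = (-50, 35, +0.14).
Solve a·Δx + b·Δy = Δh: det = (-130)·35 − (-50)·95 = 200.
∂h/∂x = [(+0.35)·35 − (+0.14)·95] / 200 = -0.005250
∂h/∂y = [(-130)·(+0.14) − (-50)·(+0.35)] / 200 = -0.003500
Head at (350, -65) = 351.19 + (-0.005250)·(170) + (-0.003500)·(-155) = 350.84 m.
That is lower than the 351.54 m at MW-2, so the point is downgradient.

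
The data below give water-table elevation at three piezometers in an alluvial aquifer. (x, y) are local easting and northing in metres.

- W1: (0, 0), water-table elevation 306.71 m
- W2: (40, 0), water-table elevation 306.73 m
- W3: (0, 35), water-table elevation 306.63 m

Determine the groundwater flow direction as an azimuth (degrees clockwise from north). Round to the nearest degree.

∂h/∂x = (306.73 − 306.71) / (40 − 0) = +0.0005000
∂h/∂y = (306.63 − 306.71) / (35 − 0) = -0.002286
Flow direction (−∇h) has components (-0.0005000 E, +0.002286 N).
Azimuth = atan2(E, N) = atan2(-0.0005000, +0.002286) = 347.7° ≈ 348°.

348°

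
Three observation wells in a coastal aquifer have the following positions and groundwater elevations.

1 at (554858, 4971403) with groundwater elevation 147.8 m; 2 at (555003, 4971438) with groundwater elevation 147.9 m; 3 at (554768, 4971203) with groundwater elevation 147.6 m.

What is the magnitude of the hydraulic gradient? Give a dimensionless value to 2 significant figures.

Differences from 1: to 2 (Δx, Δy, Δh) = (145, 35, +0.1); to 3 = (-90, -200, -0.2).
Solve a·Δx + b·Δy = Δh: det = 145·(-200) − (-90)·35 = -25850.
∂h/∂x = [(+0.1)·(-200) − (-0.2)·35] / -25850 = +0.0005029
∂h/∂y = [145·(-0.2) − (-90)·(+0.1)] / -25850 = +0.0007737
|∇h| = √(0.0005029² + 0.0007737²) = 0.0009228

0.00092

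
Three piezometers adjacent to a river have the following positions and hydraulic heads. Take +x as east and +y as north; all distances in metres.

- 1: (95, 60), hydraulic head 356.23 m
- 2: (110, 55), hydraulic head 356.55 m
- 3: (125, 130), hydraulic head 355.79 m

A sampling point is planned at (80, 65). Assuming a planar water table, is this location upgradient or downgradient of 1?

With h = a·x + b·y + c and 1 as origin, the differences give:
  15·a + (-5)·b = +0.32
  30·a + 70·b = -0.44
Eliminate b (×70 and ×(-5), subtract): 1200·a = 20.200 → a = ∂h/∂x = +0.01683
Back-substitute: b = ∂h/∂y = -0.01350.
Head at (80, 65) = 356.23 + (+0.01683)·(-15) + (-0.01350)·(5) = 355.91 m.
That is lower than the 356.23 m at 1, so the point is downgradient.

downgradient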